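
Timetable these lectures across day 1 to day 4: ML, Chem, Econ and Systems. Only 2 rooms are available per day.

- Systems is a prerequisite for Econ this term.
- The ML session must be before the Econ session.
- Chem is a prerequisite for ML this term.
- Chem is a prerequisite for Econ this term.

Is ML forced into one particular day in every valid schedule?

ML can be day 2 (e.g. ML=day 2; Econ=day 3; Systems=day 1; Chem=day 1) or day 3 (e.g. Chem=day 1, Econ=day 4, Systems=day 1, ML=day 3).

No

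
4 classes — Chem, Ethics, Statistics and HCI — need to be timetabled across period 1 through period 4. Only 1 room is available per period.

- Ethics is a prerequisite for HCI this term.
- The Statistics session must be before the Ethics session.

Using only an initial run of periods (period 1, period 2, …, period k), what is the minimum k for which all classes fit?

4 periods

The precedence chain requires at least 3 distinct periods.
With at most 1 per period and 4 classes, at least 4 periods are needed.
4 works (last occupied period: period 4): for example Ethics=period 2, Chem=period 4, Statistics=period 1, HCI=period 3.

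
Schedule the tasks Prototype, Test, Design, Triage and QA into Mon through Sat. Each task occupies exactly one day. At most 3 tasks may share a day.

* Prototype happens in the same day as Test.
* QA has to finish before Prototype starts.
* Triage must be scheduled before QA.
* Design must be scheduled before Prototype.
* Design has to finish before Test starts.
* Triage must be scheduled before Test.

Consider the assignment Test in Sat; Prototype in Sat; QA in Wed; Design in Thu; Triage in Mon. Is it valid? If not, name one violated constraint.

Yes, all constraints hold

Triage must be scheduled before Test — holds.
Design has to finish before Test starts — holds.
Triage must be scheduled before QA — holds.
QA has to finish before Prototype starts — holds.
Prototype happens in the same day as Test — holds.
Design must be scheduled before Prototype — holds.
At most 3 tasks may share a day — holds.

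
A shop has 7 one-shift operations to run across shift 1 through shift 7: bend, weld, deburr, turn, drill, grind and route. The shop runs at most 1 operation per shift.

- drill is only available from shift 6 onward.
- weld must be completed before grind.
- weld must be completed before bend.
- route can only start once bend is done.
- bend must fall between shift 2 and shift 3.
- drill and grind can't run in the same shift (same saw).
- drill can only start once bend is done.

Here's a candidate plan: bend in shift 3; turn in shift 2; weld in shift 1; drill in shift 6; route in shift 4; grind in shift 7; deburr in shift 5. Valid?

The shop runs at most 1 operation per shift — holds.
drill and grind can't run in the same shift (same saw) — holds.
weld must be completed before grind — holds.
route can only start once bend is done — holds.
weld must be completed before bend — holds.
drill is only available from shift 6 onward — holds.
bend must fall between shift 2 and shift 3 — holds.
drill can only start once bend is done — holds.

Yes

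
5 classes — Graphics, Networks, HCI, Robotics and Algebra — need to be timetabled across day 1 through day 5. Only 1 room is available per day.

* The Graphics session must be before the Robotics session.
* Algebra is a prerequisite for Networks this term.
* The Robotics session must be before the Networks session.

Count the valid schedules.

Splitting on Graphics: it can be day 1 (8), day 2 (5), day 3 (2). Listing each branch's schedules as (Networks, HCI, Robotics, Algebra) by day number:
Graphics=day 1: (4,5,2,3) (4,5,3,2) (5,2,3,4) (5,2,4,3) (5,3,2,4) (5,3,4,2) (5,4,2,3) (5,4,3,2) — 8.
Graphics=day 2: (4,5,3,1) (5,1,3,4) (5,1,4,3) (5,3,4,1) (5,4,3,1) — 5.
Graphics=day 3: (5,1,4,2) (5,2,4,1) — 2.
Summing: 8 + 5 + 2 = 15.

15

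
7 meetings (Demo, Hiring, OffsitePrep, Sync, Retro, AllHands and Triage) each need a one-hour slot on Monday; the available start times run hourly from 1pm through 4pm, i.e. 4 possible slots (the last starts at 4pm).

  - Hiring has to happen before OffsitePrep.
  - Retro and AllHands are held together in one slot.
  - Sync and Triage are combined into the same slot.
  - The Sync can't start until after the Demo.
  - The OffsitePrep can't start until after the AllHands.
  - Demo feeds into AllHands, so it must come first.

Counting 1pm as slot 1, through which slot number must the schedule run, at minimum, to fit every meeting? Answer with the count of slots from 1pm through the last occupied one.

The precedence chain requires at least 3 distinct slots.
3 works (last occupied slot: 3pm): for example Sync -> 2pm, Retro -> 2pm, AllHands -> 2pm, OffsitePrep -> 3pm, Demo -> 1pm, Hiring -> 1pm, Triage -> 2pm.

3 slots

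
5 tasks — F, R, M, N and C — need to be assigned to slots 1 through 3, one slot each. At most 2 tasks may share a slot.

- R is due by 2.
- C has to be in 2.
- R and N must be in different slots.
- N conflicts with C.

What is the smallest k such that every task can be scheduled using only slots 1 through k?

With at most 2 per slot and 5 tasks, at least 3 slots are needed.
C can't be placed before 2, so the schedule must run through at least slot 2.
3 works (last occupied slot: 3): for example R -> 1; N -> 3; C -> 2; M -> 2; F -> 1.

3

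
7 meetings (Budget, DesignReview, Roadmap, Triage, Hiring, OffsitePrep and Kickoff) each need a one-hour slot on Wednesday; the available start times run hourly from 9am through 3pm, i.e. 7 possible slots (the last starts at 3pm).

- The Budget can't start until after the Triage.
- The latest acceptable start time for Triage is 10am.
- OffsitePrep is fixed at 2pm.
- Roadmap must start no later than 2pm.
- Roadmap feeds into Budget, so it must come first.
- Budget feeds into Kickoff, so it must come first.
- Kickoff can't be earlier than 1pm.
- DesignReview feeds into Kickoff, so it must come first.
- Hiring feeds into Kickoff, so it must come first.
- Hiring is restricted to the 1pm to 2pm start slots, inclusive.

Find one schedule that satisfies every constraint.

Budget in 10am; Roadmap in 9am; Triage in 9am; Hiring in 1pm; OffsitePrep in 2pm; Kickoff in 2pm; DesignReview in 9am

Checking: Triage(9am) before Budget(10am); Hiring(1pm) before Kickoff(2pm); Budget(10am) before Kickoff(2pm); DesignReview(9am) before Kickoff(2pm); Roadmap(9am) before Budget(10am); Roadmap=9am in [9am,2pm]; Hiring=1pm in [1pm,2pm]; Kickoff=2pm in [1pm,3pm]; Triage=9am in [9am,10am]; OffsitePrep=2pm in [2pm,2pm].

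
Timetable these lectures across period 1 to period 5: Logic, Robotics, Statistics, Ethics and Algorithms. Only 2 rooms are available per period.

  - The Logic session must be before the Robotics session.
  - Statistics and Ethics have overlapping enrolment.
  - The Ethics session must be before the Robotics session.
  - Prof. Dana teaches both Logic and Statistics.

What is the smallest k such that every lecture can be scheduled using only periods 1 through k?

3

The precedence chain requires at least 2 distinct periods.
With at most 2 per period and 5 lectures, at least 3 periods are needed.
3 works (last occupied period: period 3): for example Logic in period 1; Ethics in period 1; Statistics in period 2; Algorithms in period 3; Robotics in period 2.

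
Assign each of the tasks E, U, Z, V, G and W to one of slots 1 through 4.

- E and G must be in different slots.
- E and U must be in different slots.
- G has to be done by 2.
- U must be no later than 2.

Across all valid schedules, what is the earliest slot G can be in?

G's own window allows nothing later than 2.
G at 1 is achievable: V in 1, U in 1, E in 2, Z in 1, G in 1, W in 1.

1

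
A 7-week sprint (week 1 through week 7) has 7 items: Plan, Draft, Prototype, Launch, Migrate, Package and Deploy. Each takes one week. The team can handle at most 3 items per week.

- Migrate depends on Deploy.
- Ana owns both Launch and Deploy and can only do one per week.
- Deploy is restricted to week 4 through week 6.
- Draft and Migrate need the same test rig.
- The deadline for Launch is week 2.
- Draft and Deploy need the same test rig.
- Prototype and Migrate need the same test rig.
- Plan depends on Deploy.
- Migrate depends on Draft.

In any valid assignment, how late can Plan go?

week 7

Precedence pushes Plan to at least week 5.
Plan at week 7 is achievable: Plan=week 7, Migrate=week 5, Prototype=week 1, Package=week 2, Deploy=week 4, Draft=week 1, Launch=week 1.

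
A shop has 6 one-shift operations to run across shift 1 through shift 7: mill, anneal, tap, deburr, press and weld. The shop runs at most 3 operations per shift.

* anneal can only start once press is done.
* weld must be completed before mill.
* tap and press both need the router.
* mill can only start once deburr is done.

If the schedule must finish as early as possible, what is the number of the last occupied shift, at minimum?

shift 2

The precedence chain requires at least 2 distinct shifts.
With at most 3 per shift and 6 operations, at least 2 shifts are needed.
2 works (last occupied shift: shift 2): for example weld -> shift 1, mill -> shift 2, tap -> shift 2, press -> shift 1, deburr -> shift 1, anneal -> shift 2.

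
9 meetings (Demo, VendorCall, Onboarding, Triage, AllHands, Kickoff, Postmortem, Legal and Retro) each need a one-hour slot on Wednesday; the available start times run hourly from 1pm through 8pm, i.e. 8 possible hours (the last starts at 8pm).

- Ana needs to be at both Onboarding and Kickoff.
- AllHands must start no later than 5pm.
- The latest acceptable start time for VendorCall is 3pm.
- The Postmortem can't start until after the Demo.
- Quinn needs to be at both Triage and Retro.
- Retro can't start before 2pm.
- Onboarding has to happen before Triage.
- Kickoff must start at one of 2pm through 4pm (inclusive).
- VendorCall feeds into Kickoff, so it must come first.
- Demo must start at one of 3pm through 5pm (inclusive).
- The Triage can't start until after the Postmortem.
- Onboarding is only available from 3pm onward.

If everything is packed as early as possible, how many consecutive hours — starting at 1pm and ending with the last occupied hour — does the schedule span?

5 hours

The precedence chain requires at least 3 distinct hours.
Propagating the time windows through the other constraints, Triage can't land before 5pm — that is hour 5 counting from 1pm — so the schedule must run through at least 5 hours.
5 works (last occupied hour: 5pm): for example Demo -> 3pm, AllHands -> 1pm, Kickoff -> 2pm, Triage -> 5pm, Retro -> 2pm, Onboarding -> 3pm, Postmortem -> 4pm, VendorCall -> 1pm, Legal -> 1pm.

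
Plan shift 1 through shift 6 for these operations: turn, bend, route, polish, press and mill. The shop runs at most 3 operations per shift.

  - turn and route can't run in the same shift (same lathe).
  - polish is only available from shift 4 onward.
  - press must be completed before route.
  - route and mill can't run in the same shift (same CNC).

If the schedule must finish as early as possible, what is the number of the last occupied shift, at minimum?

shift 4

The precedence chain requires at least 2 distinct shifts.
With at most 3 per shift and 6 operations, at least 2 shifts are needed.
polish can't be placed before shift 4, so the schedule must run through at least shift 4.
4 works (last occupied shift: shift 4): for example bend -> shift 1, polish -> shift 4, mill -> shift 3, press -> shift 1, route -> shift 2, turn -> shift 1.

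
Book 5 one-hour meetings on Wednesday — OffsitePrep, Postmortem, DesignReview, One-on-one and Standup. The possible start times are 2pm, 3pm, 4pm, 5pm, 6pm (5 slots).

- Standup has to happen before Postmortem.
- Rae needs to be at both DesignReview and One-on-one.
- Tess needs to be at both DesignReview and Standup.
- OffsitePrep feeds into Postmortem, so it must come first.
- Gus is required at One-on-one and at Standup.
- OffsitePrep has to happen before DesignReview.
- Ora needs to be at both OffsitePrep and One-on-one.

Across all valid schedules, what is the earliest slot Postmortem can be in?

3pm

Precedence pushes Postmortem to at least 3pm.
Postmortem at 3pm is achievable: OffsitePrep=2pm; Postmortem=3pm; DesignReview=3pm; One-on-one=4pm; Standup=2pm.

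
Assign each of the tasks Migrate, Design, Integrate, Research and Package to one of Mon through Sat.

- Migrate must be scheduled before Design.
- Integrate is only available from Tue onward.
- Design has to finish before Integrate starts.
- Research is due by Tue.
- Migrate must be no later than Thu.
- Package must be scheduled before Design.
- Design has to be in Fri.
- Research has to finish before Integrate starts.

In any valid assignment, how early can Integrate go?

Integrate is available from Tue; precedence pushes Integrate to at least Sat.
Integrate at Sat is achievable: Integrate -> Sat, Design -> Fri, Migrate -> Mon, Package -> Mon, Research -> Mon.

Sat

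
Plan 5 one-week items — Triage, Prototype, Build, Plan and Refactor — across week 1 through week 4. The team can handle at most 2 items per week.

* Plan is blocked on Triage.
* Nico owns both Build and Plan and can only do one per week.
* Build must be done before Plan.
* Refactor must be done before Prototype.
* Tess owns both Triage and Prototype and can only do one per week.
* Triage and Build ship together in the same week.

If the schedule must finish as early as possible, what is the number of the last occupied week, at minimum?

The precedence chain requires at least 2 distinct weeks.
With at most 2 per week and 5 tasks, at least 3 weeks are needed.
3 works (last occupied week: week 3): for example Refactor -> week 2; Triage -> week 1; Plan -> week 2; Prototype -> week 3; Build -> week 1.

week 3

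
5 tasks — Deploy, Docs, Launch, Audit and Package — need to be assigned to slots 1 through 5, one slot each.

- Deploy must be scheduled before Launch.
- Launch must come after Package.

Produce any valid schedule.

Package in 1, Launch in 2, Deploy in 1, Audit in 1, Docs in 1

Checking: Deploy(1) before Launch(2); Package(1) before Launch(2).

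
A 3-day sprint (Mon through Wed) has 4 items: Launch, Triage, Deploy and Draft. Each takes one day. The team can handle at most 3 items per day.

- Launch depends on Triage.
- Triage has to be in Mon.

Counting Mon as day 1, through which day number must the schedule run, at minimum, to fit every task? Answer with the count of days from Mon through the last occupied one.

2 days

The precedence chain requires at least 2 distinct days.
With at most 3 per day and 4 tasks, at least 2 days are needed.
2 works (last occupied day: Tue): for example Launch=Tue; Deploy=Mon; Draft=Mon; Triage=Mon.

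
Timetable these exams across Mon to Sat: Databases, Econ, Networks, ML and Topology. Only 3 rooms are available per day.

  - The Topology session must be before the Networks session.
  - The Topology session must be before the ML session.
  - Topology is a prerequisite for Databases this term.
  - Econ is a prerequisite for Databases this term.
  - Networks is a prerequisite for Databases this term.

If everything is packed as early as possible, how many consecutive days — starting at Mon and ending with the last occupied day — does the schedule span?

3

The precedence chain requires at least 3 distinct days.
With at most 3 per day and 5 exams, at least 2 days are needed.
3 works (last occupied day: Wed): for example Econ -> Mon; Networks -> Tue; Topology -> Mon; Databases -> Wed; ML -> Tue.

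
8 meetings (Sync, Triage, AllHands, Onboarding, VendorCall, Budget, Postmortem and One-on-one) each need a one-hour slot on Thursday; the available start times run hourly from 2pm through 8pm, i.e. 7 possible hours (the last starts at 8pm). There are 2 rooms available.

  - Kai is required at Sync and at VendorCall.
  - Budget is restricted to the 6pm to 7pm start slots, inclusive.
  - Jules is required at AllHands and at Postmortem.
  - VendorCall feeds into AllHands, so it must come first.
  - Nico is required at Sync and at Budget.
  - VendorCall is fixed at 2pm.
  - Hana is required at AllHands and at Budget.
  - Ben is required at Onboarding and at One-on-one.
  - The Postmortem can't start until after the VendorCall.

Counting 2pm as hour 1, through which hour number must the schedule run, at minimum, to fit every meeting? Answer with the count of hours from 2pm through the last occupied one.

The precedence chain requires at least 2 distinct hours.
With at most 2 per hour and 8 meetings, at least 4 hours are needed.
Budget can't be placed before 6pm — that is hour 5 counting from 2pm — so the schedule must run through at least 5 hours.
5 works (last occupied hour: 6pm): for example Triage=2pm, Budget=6pm, AllHands=3pm, Onboarding=4pm, One-on-one=5pm, Sync=3pm, VendorCall=2pm, Postmortem=4pm.

5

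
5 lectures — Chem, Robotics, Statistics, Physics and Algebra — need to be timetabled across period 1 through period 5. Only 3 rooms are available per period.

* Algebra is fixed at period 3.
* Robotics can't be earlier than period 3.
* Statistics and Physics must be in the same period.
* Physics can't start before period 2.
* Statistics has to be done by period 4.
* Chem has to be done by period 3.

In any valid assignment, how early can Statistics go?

Statistics must be in the same period as Physics, which can't be before period 2, so Statistics is at least period 2; Statistics's own window allows nothing later than period 4.
Statistics at period 2 is achievable: Statistics in period 2, Algebra in period 3, Physics in period 2, Robotics in period 3, Chem in period 1.

period 2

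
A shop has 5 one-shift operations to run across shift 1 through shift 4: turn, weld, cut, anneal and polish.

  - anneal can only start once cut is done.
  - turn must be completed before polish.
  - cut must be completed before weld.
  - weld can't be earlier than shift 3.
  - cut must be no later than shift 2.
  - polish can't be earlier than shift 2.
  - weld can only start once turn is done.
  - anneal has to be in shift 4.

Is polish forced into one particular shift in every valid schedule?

No

polish can be shift 2 (e.g. turn in shift 1; weld in shift 3; cut in shift 1; anneal in shift 4; polish in shift 2) or shift 3 (e.g. weld in shift 3, anneal in shift 4, turn in shift 1, polish in shift 3, cut in shift 1).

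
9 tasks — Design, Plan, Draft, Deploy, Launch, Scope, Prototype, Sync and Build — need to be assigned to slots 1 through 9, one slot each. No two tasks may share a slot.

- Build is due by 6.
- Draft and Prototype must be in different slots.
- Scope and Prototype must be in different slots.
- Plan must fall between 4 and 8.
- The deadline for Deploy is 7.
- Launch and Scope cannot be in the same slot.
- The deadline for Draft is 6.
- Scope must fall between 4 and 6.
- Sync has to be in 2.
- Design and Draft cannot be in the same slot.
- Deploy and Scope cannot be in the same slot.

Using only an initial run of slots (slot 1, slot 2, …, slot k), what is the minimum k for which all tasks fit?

With at most 1 per slot and 9 tasks, at least 9 slots are needed.
Plan can't be placed before 4, so the schedule must run through at least slot 4.
9 works (last occupied slot: 9): for example Plan in 5; Draft in 1; Design in 7; Build in 3; Prototype in 9; Launch in 8; Scope in 4; Deploy in 6; Sync in 2.

9 slots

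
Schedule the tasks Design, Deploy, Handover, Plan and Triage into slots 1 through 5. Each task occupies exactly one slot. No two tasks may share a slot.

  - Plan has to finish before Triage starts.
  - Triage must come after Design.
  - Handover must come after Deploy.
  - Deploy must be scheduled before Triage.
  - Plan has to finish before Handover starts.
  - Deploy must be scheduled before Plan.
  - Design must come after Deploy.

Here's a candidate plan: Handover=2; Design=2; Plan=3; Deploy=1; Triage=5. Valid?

No — it violates: No two tasks may share a slot

Design must come after Deploy — holds.
Triage must come after Design — holds.
No two tasks may share a slot — violated.
Handover must come after Deploy — holds.
Plan has to finish before Triage starts — holds.
Deploy must be scheduled before Plan — holds.
Deploy must be scheduled before Triage — holds.
Plan has to finish before Handover starts — violated.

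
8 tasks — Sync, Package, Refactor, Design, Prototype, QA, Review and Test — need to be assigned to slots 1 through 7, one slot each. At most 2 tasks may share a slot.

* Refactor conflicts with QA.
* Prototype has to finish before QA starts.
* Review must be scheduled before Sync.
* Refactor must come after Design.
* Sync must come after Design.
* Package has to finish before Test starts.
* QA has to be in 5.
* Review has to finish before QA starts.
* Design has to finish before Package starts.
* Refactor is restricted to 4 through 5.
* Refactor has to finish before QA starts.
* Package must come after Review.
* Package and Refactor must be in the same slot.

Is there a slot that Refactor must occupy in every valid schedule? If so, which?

4

Refactor's window is 4–5.
QA is fixed at 5, and Refactor can't share a slot with QA.
So Refactor must be 4.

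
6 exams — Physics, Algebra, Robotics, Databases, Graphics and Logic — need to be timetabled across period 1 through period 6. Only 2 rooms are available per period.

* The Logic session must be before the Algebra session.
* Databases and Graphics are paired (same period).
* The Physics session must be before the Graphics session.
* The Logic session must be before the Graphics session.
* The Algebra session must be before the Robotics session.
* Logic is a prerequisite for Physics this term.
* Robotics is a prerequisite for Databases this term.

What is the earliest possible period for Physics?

period 2

Precedence pushes Physics to at least period 2; downstream work caps Physics at period 5.
Physics at period 2 is achievable: Graphics=period 4; Algebra=period 2; Logic=period 1; Databases=period 4; Robotics=period 3; Physics=period 2.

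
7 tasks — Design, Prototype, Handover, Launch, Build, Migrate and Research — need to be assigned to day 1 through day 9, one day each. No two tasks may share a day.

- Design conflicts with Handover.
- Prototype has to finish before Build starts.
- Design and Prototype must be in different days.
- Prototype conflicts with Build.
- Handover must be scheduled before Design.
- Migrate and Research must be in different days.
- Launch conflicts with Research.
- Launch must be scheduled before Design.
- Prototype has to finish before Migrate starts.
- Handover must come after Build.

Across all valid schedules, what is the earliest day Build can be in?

Precedence pushes Build to at least day 2; downstream work caps Build at day 7.
Build at day 2 is achievable: Handover=day 3, Prototype=day 1, Design=day 5, Build=day 2, Research=day 7, Launch=day 4, Migrate=day 6.

day 2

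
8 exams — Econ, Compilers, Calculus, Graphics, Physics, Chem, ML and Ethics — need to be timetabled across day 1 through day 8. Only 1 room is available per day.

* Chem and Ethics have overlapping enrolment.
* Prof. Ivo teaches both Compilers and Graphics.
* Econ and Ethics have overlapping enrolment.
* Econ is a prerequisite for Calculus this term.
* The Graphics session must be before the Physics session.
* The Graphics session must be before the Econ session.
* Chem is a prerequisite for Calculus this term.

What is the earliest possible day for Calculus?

day 4

Precedence pushes Calculus to at least day 3.
Calculus at day 4 is achievable: Calculus -> day 4, ML -> day 7, Econ -> day 2, Ethics -> day 8, Chem -> day 3, Compilers -> day 6, Graphics -> day 1, Physics -> day 5.
Nothing earlier works — the conflict and capacity constraints rule out every day before day 4.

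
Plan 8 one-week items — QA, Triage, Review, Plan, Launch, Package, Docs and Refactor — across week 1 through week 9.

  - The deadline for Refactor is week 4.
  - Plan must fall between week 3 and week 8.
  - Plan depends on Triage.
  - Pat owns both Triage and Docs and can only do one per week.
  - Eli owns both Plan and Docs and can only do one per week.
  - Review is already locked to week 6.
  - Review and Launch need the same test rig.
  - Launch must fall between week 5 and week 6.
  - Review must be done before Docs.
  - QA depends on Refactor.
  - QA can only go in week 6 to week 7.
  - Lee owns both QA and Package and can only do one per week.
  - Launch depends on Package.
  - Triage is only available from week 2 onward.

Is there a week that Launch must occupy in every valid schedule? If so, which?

Launch's window is week 5–week 6.
Review is fixed at week 6, and Launch can't share a week with Review.
So Launch must be week 5.

week 5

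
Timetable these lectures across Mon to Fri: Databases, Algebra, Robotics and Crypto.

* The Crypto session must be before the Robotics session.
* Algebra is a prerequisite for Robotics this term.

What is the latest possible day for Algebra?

Thu

Downstream work caps Algebra at Thu.
Algebra at Thu is achievable: Databases=Mon; Algebra=Thu; Crypto=Mon; Robotics=Fri.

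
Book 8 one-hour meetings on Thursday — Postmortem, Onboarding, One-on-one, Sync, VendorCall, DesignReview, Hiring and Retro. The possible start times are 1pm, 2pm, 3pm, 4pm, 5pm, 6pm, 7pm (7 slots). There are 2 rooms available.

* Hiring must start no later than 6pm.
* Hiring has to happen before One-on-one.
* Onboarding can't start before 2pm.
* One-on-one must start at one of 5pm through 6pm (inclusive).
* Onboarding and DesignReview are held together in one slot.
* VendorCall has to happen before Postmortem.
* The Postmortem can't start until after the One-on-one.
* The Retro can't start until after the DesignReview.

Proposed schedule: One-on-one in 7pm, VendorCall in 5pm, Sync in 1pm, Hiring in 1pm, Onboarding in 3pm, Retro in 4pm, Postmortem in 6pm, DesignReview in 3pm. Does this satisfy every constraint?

No. The Postmortem can't start until after the One-on-one is not satisfied.

The Retro can't start until after the DesignReview — holds.
Hiring must start no later than 6pm — holds.
One-on-one must start at one of 5pm through 6pm (inclusive) — violated.
Onboarding and DesignReview are held together in one slot — holds.
Hiring has to happen before One-on-one — holds.
Onboarding can't start before 2pm — holds.
There are 2 rooms available — holds.
VendorCall has to happen before Postmortem — holds.
The Postmortem can't start until after the One-on-one — violated.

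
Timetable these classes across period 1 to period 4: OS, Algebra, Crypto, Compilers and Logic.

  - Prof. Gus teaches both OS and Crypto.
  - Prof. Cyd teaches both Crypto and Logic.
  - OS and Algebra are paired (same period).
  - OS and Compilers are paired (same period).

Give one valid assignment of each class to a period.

Logic -> period 1, Algebra -> period 1, Crypto -> period 2, Compilers -> period 1, OS -> period 1

Checking: OS(period 1) != Crypto(period 2); Crypto(period 2) != Logic(period 1); OS = Compilers = period 1; OS = Algebra = period 1.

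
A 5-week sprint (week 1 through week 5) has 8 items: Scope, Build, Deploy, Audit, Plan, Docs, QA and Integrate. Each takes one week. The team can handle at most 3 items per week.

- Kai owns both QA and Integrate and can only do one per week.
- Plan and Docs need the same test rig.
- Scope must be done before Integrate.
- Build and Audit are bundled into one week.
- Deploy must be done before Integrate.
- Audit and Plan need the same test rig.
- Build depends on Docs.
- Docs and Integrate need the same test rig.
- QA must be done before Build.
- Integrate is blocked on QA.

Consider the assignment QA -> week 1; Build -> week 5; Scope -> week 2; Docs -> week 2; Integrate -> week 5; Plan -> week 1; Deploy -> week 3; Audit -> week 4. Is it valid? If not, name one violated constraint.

No. Build and Audit are bundled into one week is not satisfied.

The team can handle at most 3 items per week — holds.
Integrate is blocked on QA — holds.
Build and Audit are bundled into one week — violated.
Scope must be done before Integrate — holds.
Docs and Integrate need the same test rig — holds.
Build depends on Docs — holds.
Audit and Plan need the same test rig — holds.
Kai owns both QA and Integrate and can only do one per week — holds.
Plan and Docs need the same test rig — holds.
Deploy must be done before Integrate — holds.
QA must be done before Build — holds.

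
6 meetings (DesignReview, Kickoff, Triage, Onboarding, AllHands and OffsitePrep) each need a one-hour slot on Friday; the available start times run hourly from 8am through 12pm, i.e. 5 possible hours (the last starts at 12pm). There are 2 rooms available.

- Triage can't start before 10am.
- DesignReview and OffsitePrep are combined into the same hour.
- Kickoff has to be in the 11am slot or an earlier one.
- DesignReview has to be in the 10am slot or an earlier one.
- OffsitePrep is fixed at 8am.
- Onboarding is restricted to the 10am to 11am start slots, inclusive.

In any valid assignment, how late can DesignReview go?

8am

DesignReview's own window allows nothing later than 10am; DesignReview must be in the same hour as OffsitePrep, which can't be after 8am, so DesignReview is at most 8am.
DesignReview at 8am is achievable: Kickoff -> 9am, Triage -> 10am, OffsitePrep -> 8am, AllHands -> 9am, Onboarding -> 10am, DesignReview -> 8am.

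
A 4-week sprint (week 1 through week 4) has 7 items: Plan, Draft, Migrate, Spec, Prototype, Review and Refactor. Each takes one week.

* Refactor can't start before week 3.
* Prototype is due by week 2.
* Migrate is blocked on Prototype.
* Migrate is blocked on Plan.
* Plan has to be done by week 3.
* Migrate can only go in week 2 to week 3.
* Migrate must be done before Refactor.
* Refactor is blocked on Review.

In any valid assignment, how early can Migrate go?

week 2

Migrate is available from week 2; Migrate's own window allows nothing later than week 3.
Migrate at week 2 is achievable: Plan -> week 1, Draft -> week 1, Migrate -> week 2, Review -> week 1, Refactor -> week 3, Prototype -> week 1, Spec -> week 1.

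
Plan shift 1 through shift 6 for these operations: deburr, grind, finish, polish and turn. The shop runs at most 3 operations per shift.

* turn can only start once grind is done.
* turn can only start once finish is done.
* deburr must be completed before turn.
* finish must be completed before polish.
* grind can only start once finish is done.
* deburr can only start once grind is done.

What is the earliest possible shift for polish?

Precedence pushes polish to at least shift 2.
polish at shift 2 is achievable: grind in shift 2, finish in shift 1, turn in shift 4, deburr in shift 3, polish in shift 2.

shift 2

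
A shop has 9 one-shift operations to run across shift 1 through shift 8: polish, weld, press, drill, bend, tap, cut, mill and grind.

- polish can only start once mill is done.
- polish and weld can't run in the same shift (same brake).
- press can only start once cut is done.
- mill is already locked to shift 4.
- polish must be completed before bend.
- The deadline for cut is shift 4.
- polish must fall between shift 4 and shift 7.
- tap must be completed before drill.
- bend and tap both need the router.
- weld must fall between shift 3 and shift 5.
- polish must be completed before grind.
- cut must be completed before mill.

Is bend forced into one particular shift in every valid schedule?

bend can be shift 6 (e.g. weld in shift 3; drill in shift 2; mill in shift 4; bend in shift 6; cut in shift 1; grind in shift 6; tap in shift 1; press in shift 2; polish in shift 5) or shift 7 (e.g. press -> shift 2; drill -> shift 2; weld -> shift 3; cut -> shift 1; bend -> shift 7; polish -> shift 5; mill -> shift 4; tap -> shift 1; grind -> shift 6).

No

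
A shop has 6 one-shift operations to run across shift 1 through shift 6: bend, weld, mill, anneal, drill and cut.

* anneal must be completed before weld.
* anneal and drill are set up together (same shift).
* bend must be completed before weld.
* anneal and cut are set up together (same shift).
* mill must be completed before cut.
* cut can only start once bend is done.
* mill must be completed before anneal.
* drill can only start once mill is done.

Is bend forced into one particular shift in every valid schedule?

No

bend can be shift 1 (e.g. anneal -> shift 2, cut -> shift 2, drill -> shift 2, bend -> shift 1, weld -> shift 3, mill -> shift 1) or shift 2 (e.g. drill -> shift 3, mill -> shift 1, bend -> shift 2, cut -> shift 3, weld -> shift 4, anneal -> shift 3).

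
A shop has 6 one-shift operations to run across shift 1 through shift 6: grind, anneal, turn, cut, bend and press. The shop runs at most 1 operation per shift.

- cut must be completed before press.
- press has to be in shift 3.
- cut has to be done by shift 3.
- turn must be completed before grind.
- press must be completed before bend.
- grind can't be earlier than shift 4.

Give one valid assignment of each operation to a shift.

grind=shift 4; anneal=shift 6; cut=shift 1; turn=shift 2; press=shift 3; bend=shift 5

Checking: cut(shift 1) before press(shift 3); press(shift 3) before bend(shift 5); turn(shift 2) before grind(shift 4); grind=shift 4 in [shift 4,shift 6]; cut=shift 1 in [shift 1,shift 3]; press=shift 3 in [shift 3,shift 3]; max 1 per shift (cap 1).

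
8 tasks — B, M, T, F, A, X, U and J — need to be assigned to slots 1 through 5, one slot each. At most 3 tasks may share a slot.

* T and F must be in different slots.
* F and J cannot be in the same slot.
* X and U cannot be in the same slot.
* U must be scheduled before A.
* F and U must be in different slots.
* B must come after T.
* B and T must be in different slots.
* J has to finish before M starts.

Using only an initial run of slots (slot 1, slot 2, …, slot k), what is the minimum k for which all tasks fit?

The precedence chain requires at least 2 distinct slots.
With at most 3 per slot and 8 tasks, at least 3 slots are needed.
3 works (last occupied slot: 3): for example X in 3; T in 1; F in 3; U in 1; M in 2; A in 2; B in 2; J in 1.

3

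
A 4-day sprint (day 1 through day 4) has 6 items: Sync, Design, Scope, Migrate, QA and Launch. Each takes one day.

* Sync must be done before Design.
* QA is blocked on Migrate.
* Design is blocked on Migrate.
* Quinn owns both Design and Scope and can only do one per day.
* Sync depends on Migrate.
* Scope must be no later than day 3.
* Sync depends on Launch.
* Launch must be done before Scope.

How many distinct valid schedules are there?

Splitting on Sync: it can be day 2 (9), day 3 (15). Listing each branch's schedules as (Design, Scope, Migrate, QA, Launch) by day number:
Sync=day 2: (3,2,1,2,1) (3,2,1,3,1) (3,2,1,4,1) (4,2,1,2,1) (4,2,1,3,1) (4,2,1,4,1) (4,3,1,2,1) (4,3,1,3,1) (4,3,1,4,1) — 9.
Sync=day 3: (4,2,1,2,1) (4,2,1,3,1) (4,2,1,4,1) (4,2,2,3,1) (4,2,2,4,1) (4,3,1,2,1) (4,3,1,2,2) (4,3,1,3,1) (4,3,1,3,2) (4,3,1,4,1) (4,3,1,4,2) (4,3,2,3,1) (4,3,2,3,2) (4,3,2,4,1) (4,3,2,4,2) — 15.
Summing: 9 + 15 = 24.

24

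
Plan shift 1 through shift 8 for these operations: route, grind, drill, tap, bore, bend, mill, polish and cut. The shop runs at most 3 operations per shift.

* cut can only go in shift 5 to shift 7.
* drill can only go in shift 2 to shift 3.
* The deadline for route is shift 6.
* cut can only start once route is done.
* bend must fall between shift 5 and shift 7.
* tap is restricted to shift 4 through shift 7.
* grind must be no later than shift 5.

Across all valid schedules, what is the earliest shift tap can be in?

shift 4

Tap is available from shift 4; tap's own window allows nothing later than shift 7.
tap at shift 4 is achievable: drill=shift 2; grind=shift 1; bore=shift 1; cut=shift 5; bend=shift 5; tap=shift 4; mill=shift 2; route=shift 1; polish=shift 2.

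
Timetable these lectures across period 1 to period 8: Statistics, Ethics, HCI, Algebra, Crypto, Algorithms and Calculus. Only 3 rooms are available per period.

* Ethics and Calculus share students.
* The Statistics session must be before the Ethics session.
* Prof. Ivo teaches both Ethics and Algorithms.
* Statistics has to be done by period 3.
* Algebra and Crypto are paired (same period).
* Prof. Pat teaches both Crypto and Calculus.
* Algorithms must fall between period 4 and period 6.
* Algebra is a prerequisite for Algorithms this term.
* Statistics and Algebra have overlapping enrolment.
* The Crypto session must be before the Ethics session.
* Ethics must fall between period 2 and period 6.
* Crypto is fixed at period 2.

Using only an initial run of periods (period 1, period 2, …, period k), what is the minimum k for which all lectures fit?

4

The precedence chain requires at least 2 distinct periods.
With at most 3 per period and 7 lectures, at least 3 periods are needed.
Algorithms can't be placed before period 4, so the schedule must run through at least period 4.
4 works (last occupied period: period 4): for example Algorithms in period 4, Crypto in period 2, Ethics in period 3, Statistics in period 1, HCI in period 1, Calculus in period 1, Algebra in period 2.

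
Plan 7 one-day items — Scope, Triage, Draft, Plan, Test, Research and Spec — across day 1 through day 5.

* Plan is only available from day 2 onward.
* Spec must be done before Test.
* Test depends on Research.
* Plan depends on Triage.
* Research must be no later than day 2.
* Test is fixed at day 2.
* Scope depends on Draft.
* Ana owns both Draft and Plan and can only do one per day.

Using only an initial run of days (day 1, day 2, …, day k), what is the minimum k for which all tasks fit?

2

The precedence chain requires at least 2 distinct days.
2 works (last occupied day: day 2): for example Plan=day 2, Research=day 1, Triage=day 1, Draft=day 1, Spec=day 1, Test=day 2, Scope=day 2.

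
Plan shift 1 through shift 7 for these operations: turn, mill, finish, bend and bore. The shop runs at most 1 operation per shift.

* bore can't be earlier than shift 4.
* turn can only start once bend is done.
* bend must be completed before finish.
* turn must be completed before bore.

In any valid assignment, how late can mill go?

shift 7

mill at shift 7 is achievable: mill=shift 7; turn=shift 2; bend=shift 1; finish=shift 3; bore=shift 4.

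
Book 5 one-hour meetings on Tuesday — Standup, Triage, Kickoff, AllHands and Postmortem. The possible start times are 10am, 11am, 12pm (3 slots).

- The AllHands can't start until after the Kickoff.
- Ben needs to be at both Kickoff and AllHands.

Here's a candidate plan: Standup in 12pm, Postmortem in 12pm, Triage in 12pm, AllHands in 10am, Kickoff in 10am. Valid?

No. Ben needs to be at both Kickoff and AllHands is not satisfied.

The AllHands can't start until after the Kickoff — violated.
Ben needs to be at both Kickoff and AllHands — violated.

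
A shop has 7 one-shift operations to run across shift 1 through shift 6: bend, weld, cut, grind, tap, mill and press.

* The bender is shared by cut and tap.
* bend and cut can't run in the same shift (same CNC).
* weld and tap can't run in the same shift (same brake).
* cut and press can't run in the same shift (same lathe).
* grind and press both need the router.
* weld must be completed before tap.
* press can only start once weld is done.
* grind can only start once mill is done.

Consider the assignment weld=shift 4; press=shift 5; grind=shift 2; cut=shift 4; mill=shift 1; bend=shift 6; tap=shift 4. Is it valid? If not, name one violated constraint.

Invalid. weld and tap can't run in the same shift (same brake).

bend and cut can't run in the same shift (same CNC) — holds.
press can only start once weld is done — holds.
weld and tap can't run in the same shift (same brake) — violated.
The bender is shared by cut and tap — violated.
grind can only start once mill is done — holds.
grind and press both need the router — holds.
weld must be completed before tap — violated.
cut and press can't run in the same shift (same lathe) — holds.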